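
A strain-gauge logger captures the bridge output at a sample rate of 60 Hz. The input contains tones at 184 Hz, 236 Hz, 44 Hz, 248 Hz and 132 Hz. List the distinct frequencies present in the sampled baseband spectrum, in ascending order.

4 Hz, 8 Hz, 12 Hz, 16 Hz

fs/2 = 30 Hz.
184 Hz mod fs = 4 Hz.
4 Hz ≤ fs/2 = 30 Hz, appears at 4 Hz.
236 Hz mod fs = 56 Hz.
56 Hz > fs/2 = 30 Hz, folds to fs − 56 Hz = 4 Hz.
44 Hz > fs/2 = 30 Hz, folds to fs − 44 Hz = 16 Hz.
248 Hz mod fs = 8 Hz.
8 Hz ≤ fs/2 = 30 Hz, appears at 8 Hz.
132 Hz mod fs = 12 Hz.
12 Hz ≤ fs/2 = 30 Hz, appears at 12 Hz.
Distinct values: {4 Hz, 8 Hz, 12 Hz, 16 Hz}.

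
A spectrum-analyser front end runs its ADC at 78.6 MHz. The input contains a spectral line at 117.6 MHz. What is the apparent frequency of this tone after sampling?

39 MHz

117.6 MHz mod fs = 39 MHz.
39 MHz ≤ fs/2 = 39.3 MHz, appears at 39 MHz.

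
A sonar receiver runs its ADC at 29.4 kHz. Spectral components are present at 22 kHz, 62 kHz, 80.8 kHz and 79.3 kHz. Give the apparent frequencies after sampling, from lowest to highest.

3.2 kHz, 7.4 kHz, 8.9 kHz

fs/2 = 14.7 kHz.
22 kHz > fs/2 = 14.7 kHz, folds to fs − 22 kHz = 7.4 kHz.
62 kHz mod fs = 3.2 kHz.
3.2 kHz ≤ fs/2 = 14.7 kHz, appears at 3.2 kHz.
80.8 kHz mod fs = 22 kHz.
22 kHz > fs/2 = 14.7 kHz, folds to fs − 22 kHz = 7.4 kHz.
79.3 kHz mod fs = 20.5 kHz.
20.5 kHz > fs/2 = 14.7 kHz, folds to fs − 20.5 kHz = 8.9 kHz.
Distinct values: {3.2 kHz, 7.4 kHz, 8.9 kHz}.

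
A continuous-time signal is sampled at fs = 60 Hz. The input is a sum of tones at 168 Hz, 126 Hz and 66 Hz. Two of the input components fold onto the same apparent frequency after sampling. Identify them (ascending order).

fs/2 = 30 Hz.
168 Hz mod fs = 48 Hz.
48 Hz > fs/2 = 30 Hz, folds to fs − 48 Hz = 12 Hz.
126 Hz mod fs = 6 Hz.
6 Hz ≤ fs/2 = 30 Hz, appears at 6 Hz.
66 Hz mod fs = 6 Hz.
6 Hz ≤ fs/2 = 30 Hz, appears at 6 Hz.
66 Hz and 126 Hz both map to 6 Hz.

66 Hz, 126 Hz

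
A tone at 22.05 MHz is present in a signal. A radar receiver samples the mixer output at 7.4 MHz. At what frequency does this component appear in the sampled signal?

0.15 MHz

22.05 MHz mod fs = 7.25 MHz.
7.25 MHz > fs/2 = 3.7 MHz, folds to fs − 7.25 MHz = 0.15 MHz.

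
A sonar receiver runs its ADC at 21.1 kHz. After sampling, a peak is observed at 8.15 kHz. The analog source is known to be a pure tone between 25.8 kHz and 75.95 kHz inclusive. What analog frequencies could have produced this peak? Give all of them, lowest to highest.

29.25 kHz, 34.05 kHz, 50.35 kHz, 55.15 kHz, 71.45 kHz

Frequencies that alias to 8.15 kHz are k·fs ± 8.15 kHz for integer k ≥ 0.
k=0: 8.15 kHz.
k=1: 12.95 kHz, 29.25 kHz.
k=2: 34.05 kHz, 50.35 kHz.
k=3: 55.15 kHz, 71.45 kHz.
k=4: 76.25 kHz, 92.55 kHz.
Within [25.8 kHz, 75.95 kHz]: 29.25 kHz, 34.05 kHz, 50.35 kHz, 55.15 kHz, 71.45 kHz.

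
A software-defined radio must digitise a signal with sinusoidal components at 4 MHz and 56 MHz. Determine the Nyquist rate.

Highest-frequency component: 56 MHz.
Nyquist rate = 2 × 56 MHz = 112 MHz.

112 MHz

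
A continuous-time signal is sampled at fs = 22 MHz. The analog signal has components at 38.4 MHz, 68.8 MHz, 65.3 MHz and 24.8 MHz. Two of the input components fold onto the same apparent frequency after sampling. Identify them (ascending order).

fs/2 = 11 MHz.
38.4 MHz mod fs = 16.4 MHz.
16.4 MHz > fs/2 = 11 MHz, folds to fs − 16.4 MHz = 5.6 MHz.
68.8 MHz mod fs = 2.8 MHz.
2.8 MHz ≤ fs/2 = 11 MHz, appears at 2.8 MHz.
65.3 MHz mod fs = 21.3 MHz.
21.3 MHz > fs/2 = 11 MHz, folds to fs − 21.3 MHz = 0.7 MHz.
24.8 MHz mod fs = 2.8 MHz.
2.8 MHz ≤ fs/2 = 11 MHz, appears at 2.8 MHz.
24.8 MHz and 68.8 MHz both map to 2.8 MHz.

24.8 MHz, 68.8 MHz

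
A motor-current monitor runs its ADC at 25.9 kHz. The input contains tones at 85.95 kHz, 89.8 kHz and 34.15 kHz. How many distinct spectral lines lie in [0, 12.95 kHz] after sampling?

fs/2 = 12.95 kHz.
85.95 kHz mod fs = 8.25 kHz.
8.25 kHz ≤ fs/2 = 12.95 kHz, appears at 8.25 kHz.
89.8 kHz mod fs = 12.1 kHz.
12.1 kHz ≤ fs/2 = 12.95 kHz, appears at 12.1 kHz.
34.15 kHz mod fs = 8.25 kHz.
8.25 kHz ≤ fs/2 = 12.95 kHz, appears at 8.25 kHz.
Distinct values: {8.25 kHz, 12.1 kHz} → 2.

2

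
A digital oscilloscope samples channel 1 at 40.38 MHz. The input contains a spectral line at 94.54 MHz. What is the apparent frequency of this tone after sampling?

94.54 MHz mod fs = 13.78 MHz.
13.78 MHz ≤ fs/2 = 20.19 MHz, appears at 13.78 MHz.

13.78 MHz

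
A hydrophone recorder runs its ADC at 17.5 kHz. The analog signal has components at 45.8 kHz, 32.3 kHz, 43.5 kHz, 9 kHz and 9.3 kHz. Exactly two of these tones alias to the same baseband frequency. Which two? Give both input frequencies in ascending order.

9 kHz, 43.5 kHz

fs/2 = 8.75 kHz.
45.8 kHz mod fs = 10.8 kHz.
10.8 kHz > fs/2 = 8.75 kHz, folds to fs − 10.8 kHz = 6.7 kHz.
32.3 kHz mod fs = 14.8 kHz.
14.8 kHz > fs/2 = 8.75 kHz, folds to fs − 14.8 kHz = 2.7 kHz.
43.5 kHz mod fs = 8.5 kHz.
8.5 kHz ≤ fs/2 = 8.75 kHz, appears at 8.5 kHz.
9 kHz > fs/2 = 8.75 kHz, folds to fs − 9 kHz = 8.5 kHz.
9.3 kHz > fs/2 = 8.75 kHz, folds to fs − 9.3 kHz = 8.2 kHz.
9 kHz and 43.5 kHz both map to 8.5 kHz.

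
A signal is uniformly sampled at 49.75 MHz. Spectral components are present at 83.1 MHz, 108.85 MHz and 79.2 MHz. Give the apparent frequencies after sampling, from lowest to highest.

fs/2 = 24.875 MHz.
83.1 MHz mod fs = 33.35 MHz.
33.35 MHz > fs/2 = 24.875 MHz, folds to fs − 33.35 MHz = 16.4 MHz.
108.85 MHz mod fs = 9.35 MHz.
9.35 MHz ≤ fs/2 = 24.875 MHz, appears at 9.35 MHz.
79.2 MHz mod fs = 29.45 MHz.
29.45 MHz > fs/2 = 24.875 MHz, folds to fs − 29.45 MHz = 20.3 MHz.
Distinct values: {9.35 MHz, 16.4 MHz, 20.3 MHz}.

9.35 MHz, 16.4 MHz, 20.3 MHz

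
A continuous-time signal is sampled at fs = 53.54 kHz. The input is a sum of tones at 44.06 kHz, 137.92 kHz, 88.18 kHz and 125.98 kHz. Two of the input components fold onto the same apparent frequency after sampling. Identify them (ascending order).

fs/2 = 26.77 kHz.
44.06 kHz > fs/2 = 26.77 kHz, folds to fs − 44.06 kHz = 9.48 kHz.
137.92 kHz mod fs = 30.84 kHz.
30.84 kHz > fs/2 = 26.77 kHz, folds to fs − 30.84 kHz = 22.7 kHz.
88.18 kHz mod fs = 34.64 kHz.
34.64 kHz > fs/2 = 26.77 kHz, folds to fs − 34.64 kHz = 18.9 kHz.
125.98 kHz mod fs = 18.9 kHz.
18.9 kHz ≤ fs/2 = 26.77 kHz, appears at 18.9 kHz.
88.18 kHz and 125.98 kHz both map to 18.9 kHz.

88.18 kHz, 125.98 kHz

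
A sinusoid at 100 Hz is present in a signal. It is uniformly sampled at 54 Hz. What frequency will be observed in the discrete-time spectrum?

8 Hz

100 Hz mod fs = 46 Hz.
46 Hz > fs/2 = 27 Hz, folds to fs − 46 Hz = 8 Hz.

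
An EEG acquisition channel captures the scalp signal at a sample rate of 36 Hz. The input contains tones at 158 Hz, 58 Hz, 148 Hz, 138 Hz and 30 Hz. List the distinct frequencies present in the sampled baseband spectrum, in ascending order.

fs/2 = 18 Hz.
158 Hz mod fs = 14 Hz.
14 Hz ≤ fs/2 = 18 Hz, appears at 14 Hz.
58 Hz mod fs = 22 Hz.
22 Hz > fs/2 = 18 Hz, folds to fs − 22 Hz = 14 Hz.
148 Hz mod fs = 4 Hz.
4 Hz ≤ fs/2 = 18 Hz, appears at 4 Hz.
138 Hz mod fs = 30 Hz.
30 Hz > fs/2 = 18 Hz, folds to fs − 30 Hz = 6 Hz.
30 Hz > fs/2 = 18 Hz, folds to fs − 30 Hz = 6 Hz.
Distinct values: {4 Hz, 6 Hz, 14 Hz}.

4 Hz, 6 Hz, 14 Hz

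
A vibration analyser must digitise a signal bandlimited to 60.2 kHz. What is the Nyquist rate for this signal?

Nyquist rate = 2 × 60.2 kHz = 120.4 kHz.

120.4 kHz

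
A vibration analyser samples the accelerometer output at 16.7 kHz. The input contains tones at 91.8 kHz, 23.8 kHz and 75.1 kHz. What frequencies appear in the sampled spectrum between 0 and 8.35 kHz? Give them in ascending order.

fs/2 = 8.35 kHz.
91.8 kHz mod fs = 8.3 kHz.
8.3 kHz ≤ fs/2 = 8.35 kHz, appears at 8.3 kHz.
23.8 kHz mod fs = 7.1 kHz.
7.1 kHz ≤ fs/2 = 8.35 kHz, appears at 7.1 kHz.
75.1 kHz mod fs = 8.3 kHz.
8.3 kHz ≤ fs/2 = 8.35 kHz, appears at 8.3 kHz.
Distinct values: {7.1 kHz, 8.3 kHz}.

7.1 kHz, 8.3 kHz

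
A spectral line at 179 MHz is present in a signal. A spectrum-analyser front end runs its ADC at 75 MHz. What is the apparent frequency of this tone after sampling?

179 MHz mod fs = 29 MHz.
29 MHz ≤ fs/2 = 37.5 MHz, appears at 29 MHz.

29 MHz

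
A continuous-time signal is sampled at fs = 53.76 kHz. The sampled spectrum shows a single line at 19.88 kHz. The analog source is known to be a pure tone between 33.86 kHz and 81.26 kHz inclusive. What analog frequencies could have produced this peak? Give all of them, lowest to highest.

33.88 kHz, 73.64 kHz

Frequencies that alias to 19.88 kHz are k·fs ± 19.88 kHz for integer k ≥ 0.
k=0: 19.88 kHz.
k=1: 33.88 kHz, 73.64 kHz.
k=2: 87.64 kHz, 127.4 kHz.
Within [33.86 kHz, 81.26 kHz]: 33.88 kHz, 73.64 kHz.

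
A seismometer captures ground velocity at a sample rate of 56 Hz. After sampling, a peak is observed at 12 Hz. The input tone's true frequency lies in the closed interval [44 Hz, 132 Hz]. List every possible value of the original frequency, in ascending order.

44 Hz, 68 Hz, 100 Hz, 124 Hz

Frequencies that alias to 12 Hz are k·fs ± 12 Hz for integer k ≥ 0.
k=0: 12 Hz.
k=1: 44 Hz, 68 Hz.
k=2: 100 Hz, 124 Hz.
k=3: 156 Hz, 180 Hz.
Within [44 Hz, 132 Hz]: 44 Hz, 68 Hz, 100 Hz, 124 Hz.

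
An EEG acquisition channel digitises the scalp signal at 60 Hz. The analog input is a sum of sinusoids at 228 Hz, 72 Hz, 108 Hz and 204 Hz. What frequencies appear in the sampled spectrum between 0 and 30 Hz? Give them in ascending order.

fs/2 = 30 Hz.
228 Hz mod fs = 48 Hz.
48 Hz > fs/2 = 30 Hz, folds to fs − 48 Hz = 12 Hz.
72 Hz mod fs = 12 Hz.
12 Hz ≤ fs/2 = 30 Hz, appears at 12 Hz.
108 Hz mod fs = 48 Hz.
48 Hz > fs/2 = 30 Hz, folds to fs − 48 Hz = 12 Hz.
204 Hz mod fs = 24 Hz.
24 Hz ≤ fs/2 = 30 Hz, appears at 24 Hz.
Distinct values: {12 Hz, 24 Hz}.

12 Hz, 24 Hz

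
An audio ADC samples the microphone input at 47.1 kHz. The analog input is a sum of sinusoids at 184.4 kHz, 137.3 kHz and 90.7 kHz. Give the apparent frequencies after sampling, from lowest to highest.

3.5 kHz, 4 kHz

fs/2 = 23.55 kHz.
184.4 kHz mod fs = 43.1 kHz.
43.1 kHz > fs/2 = 23.55 kHz, folds to fs − 43.1 kHz = 4 kHz.
137.3 kHz mod fs = 43.1 kHz.
43.1 kHz > fs/2 = 23.55 kHz, folds to fs − 43.1 kHz = 4 kHz.
90.7 kHz mod fs = 43.6 kHz.
43.6 kHz > fs/2 = 23.55 kHz, folds to fs − 43.6 kHz = 3.5 kHz.
Distinct values: {3.5 kHz, 4 kHz}.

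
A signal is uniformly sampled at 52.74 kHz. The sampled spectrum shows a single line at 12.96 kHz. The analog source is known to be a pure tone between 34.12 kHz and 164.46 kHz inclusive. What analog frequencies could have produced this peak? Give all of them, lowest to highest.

39.78 kHz, 65.7 kHz, 92.52 kHz, 118.44 kHz, 145.26 kHz

Frequencies that alias to 12.96 kHz are k·fs ± 12.96 kHz for integer k ≥ 0.
k=0: 12.96 kHz.
k=1: 39.78 kHz, 65.7 kHz.
k=2: 92.52 kHz, 118.44 kHz.
k=3: 145.26 kHz, 171.18 kHz.
k=4: 198 kHz, 223.92 kHz.
Within [34.12 kHz, 164.46 kHz]: 39.78 kHz, 65.7 kHz, 92.52 kHz, 118.44 kHz, 145.26 kHz.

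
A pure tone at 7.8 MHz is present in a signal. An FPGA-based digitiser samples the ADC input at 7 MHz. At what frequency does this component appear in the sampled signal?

0.8 MHz

7.8 MHz mod fs = 0.8 MHz.
0.8 MHz ≤ fs/2 = 3.5 MHz, appears at 0.8 MHz.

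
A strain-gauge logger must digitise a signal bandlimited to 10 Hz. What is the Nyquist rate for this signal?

20 Hz

Nyquist rate = 2 × 10 Hz = 20 Hz.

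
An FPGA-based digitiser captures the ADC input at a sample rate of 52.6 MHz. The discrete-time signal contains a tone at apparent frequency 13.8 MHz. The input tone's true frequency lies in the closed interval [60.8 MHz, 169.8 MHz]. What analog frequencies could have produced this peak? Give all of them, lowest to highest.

66.4 MHz, 91.4 MHz, 119 MHz, 144 MHz

Frequencies that alias to 13.8 MHz are k·fs ± 13.8 MHz for integer k ≥ 0.
k=0: 13.8 MHz.
k=1: 38.8 MHz, 66.4 MHz.
k=2: 91.4 MHz, 119 MHz.
k=3: 144 MHz, 171.6 MHz.
k=4: 196.6 MHz, 224.2 MHz.
Within [60.8 MHz, 169.8 MHz]: 66.4 MHz, 91.4 MHz, 119 MHz, 144 MHz.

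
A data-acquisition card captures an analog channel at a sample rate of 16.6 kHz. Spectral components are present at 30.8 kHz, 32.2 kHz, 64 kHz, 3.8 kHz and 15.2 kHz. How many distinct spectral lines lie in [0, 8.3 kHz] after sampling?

fs/2 = 8.3 kHz.
30.8 kHz mod fs = 14.2 kHz.
14.2 kHz > fs/2 = 8.3 kHz, folds to fs − 14.2 kHz = 2.4 kHz.
32.2 kHz mod fs = 15.6 kHz.
15.6 kHz > fs/2 = 8.3 kHz, folds to fs − 15.6 kHz = 1 kHz.
64 kHz mod fs = 14.2 kHz.
14.2 kHz > fs/2 = 8.3 kHz, folds to fs − 14.2 kHz = 2.4 kHz.
3.8 kHz ≤ fs/2 = 8.3 kHz, passes unchanged.
15.2 kHz > fs/2 = 8.3 kHz, folds to fs − 15.2 kHz = 1.4 kHz.
Distinct values: {1 kHz, 1.4 kHz, 2.4 kHz, 3.8 kHz} → 4.

4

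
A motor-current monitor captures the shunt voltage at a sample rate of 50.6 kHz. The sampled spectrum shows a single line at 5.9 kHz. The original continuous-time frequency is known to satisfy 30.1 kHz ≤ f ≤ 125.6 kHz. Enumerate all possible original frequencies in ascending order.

Frequencies that alias to 5.9 kHz are k·fs ± 5.9 kHz for integer k ≥ 0.
k=0: 5.9 kHz.
k=1: 44.7 kHz, 56.5 kHz.
k=2: 95.3 kHz, 107.1 kHz.
k=3: 145.9 kHz, 157.7 kHz.
Within [30.1 kHz, 125.6 kHz]: 44.7 kHz, 56.5 kHz, 95.3 kHz, 107.1 kHz.

44.7 kHz, 56.5 kHz, 95.3 kHz, 107.1 kHz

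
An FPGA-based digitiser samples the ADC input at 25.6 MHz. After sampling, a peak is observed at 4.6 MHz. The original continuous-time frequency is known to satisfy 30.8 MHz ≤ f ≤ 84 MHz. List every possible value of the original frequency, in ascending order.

46.6 MHz, 55.8 MHz, 72.2 MHz, 81.4 MHz

Frequencies that alias to 4.6 MHz are k·fs ± 4.6 MHz for integer k ≥ 0.
k=0: 4.6 MHz.
k=1: 21 MHz, 30.2 MHz.
k=2: 46.6 MHz, 55.8 MHz.
k=3: 72.2 MHz, 81.4 MHz.
k=4: 97.8 MHz, 107 MHz.
Within [30.8 MHz, 84 MHz]: 46.6 MHz, 55.8 MHz, 72.2 MHz, 81.4 MHz.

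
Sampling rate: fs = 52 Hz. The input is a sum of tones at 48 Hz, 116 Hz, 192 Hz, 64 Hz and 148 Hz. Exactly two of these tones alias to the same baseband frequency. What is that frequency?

fs/2 = 26 Hz.
48 Hz > fs/2 = 26 Hz, folds to fs − 48 Hz = 4 Hz.
116 Hz mod fs = 12 Hz.
12 Hz ≤ fs/2 = 26 Hz, appears at 12 Hz.
192 Hz mod fs = 36 Hz.
36 Hz > fs/2 = 26 Hz, folds to fs − 36 Hz = 16 Hz.
64 Hz mod fs = 12 Hz.
12 Hz ≤ fs/2 = 26 Hz, appears at 12 Hz.
148 Hz mod fs = 44 Hz.
44 Hz > fs/2 = 26 Hz, folds to fs − 44 Hz = 8 Hz.
64 Hz and 116 Hz both map to 12 Hz.

12 Hz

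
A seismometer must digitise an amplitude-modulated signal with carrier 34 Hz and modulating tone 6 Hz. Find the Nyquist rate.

80 Hz

AM sidebands sit at fc ± fm = 28 Hz and 40 Hz.
Highest-frequency component: 40 Hz.
Nyquist rate = 2 × 40 Hz = 80 Hz.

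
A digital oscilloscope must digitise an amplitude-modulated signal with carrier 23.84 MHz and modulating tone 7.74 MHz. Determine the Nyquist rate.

AM sidebands sit at fc ± fm = 16.1 MHz and 31.58 MHz.
Highest-frequency component: 31.58 MHz.
Nyquist rate = 2 × 31.58 MHz = 63.16 MHz.

63.16 MHz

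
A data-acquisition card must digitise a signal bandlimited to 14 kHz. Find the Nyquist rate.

Nyquist rate = 2 × 14 kHz = 28 kHz.

28 kHz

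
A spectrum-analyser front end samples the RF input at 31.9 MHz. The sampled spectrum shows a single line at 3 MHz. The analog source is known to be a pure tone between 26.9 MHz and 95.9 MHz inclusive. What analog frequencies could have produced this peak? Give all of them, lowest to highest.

28.9 MHz, 34.9 MHz, 60.8 MHz, 66.8 MHz, 92.7 MHz

Frequencies that alias to 3 MHz are k·fs ± 3 MHz for integer k ≥ 0.
k=0: 3 MHz.
k=1: 28.9 MHz, 34.9 MHz.
k=2: 60.8 MHz, 66.8 MHz.
k=3: 92.7 MHz, 98.7 MHz.
k=4: 124.6 MHz, 130.6 MHz.
Within [26.9 MHz, 95.9 MHz]: 28.9 MHz, 34.9 MHz, 60.8 MHz, 66.8 MHz, 92.7 MHz.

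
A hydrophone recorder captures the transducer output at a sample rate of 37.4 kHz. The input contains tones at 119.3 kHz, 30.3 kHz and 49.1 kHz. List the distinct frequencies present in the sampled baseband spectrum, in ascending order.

7.1 kHz, 11.7 kHz

fs/2 = 18.7 kHz.
119.3 kHz mod fs = 7.1 kHz.
7.1 kHz ≤ fs/2 = 18.7 kHz, appears at 7.1 kHz.
30.3 kHz > fs/2 = 18.7 kHz, folds to fs − 30.3 kHz = 7.1 kHz.
49.1 kHz mod fs = 11.7 kHz.
11.7 kHz ≤ fs/2 = 18.7 kHz, appears at 11.7 kHz.
Distinct values: {7.1 kHz, 11.7 kHz}.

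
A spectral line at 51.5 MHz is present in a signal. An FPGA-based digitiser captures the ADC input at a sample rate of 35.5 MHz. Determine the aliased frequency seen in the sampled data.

16 MHz

51.5 MHz mod fs = 16 MHz.
16 MHz ≤ fs/2 = 17.75 MHz, appears at 16 MHz.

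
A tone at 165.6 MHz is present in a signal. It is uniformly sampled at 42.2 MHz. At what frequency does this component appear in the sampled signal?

3.2 MHz

165.6 MHz mod fs = 39 MHz.
39 MHz > fs/2 = 21.1 MHz, folds to fs − 39 MHz = 3.2 MHz.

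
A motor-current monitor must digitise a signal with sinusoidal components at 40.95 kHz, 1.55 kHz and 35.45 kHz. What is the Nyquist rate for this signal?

81.9 kHz

Highest-frequency component: 40.95 kHz.
Nyquist rate = 2 × 40.95 kHz = 81.9 kHz.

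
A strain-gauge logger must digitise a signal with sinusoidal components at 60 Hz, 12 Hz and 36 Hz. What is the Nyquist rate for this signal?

Highest-frequency component: 60 Hz.
Nyquist rate = 2 × 60 Hz = 120 Hz.

120 Hz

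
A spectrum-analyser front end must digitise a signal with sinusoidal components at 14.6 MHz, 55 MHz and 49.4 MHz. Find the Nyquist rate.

Highest-frequency component: 55 MHz.
Nyquist rate = 2 × 55 MHz = 110 MHz.

110 MHz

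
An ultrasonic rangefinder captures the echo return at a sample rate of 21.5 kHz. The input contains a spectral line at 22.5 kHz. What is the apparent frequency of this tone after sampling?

22.5 kHz mod fs = 1 kHz.
1 kHz ≤ fs/2 = 10.75 kHz, appears at 1 kHz.

1 kHz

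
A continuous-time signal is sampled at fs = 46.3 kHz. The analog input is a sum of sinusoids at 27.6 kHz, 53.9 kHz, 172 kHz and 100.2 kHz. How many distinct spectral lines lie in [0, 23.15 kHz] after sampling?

3

fs/2 = 23.15 kHz.
27.6 kHz > fs/2 = 23.15 kHz, folds to fs − 27.6 kHz = 18.7 kHz.
53.9 kHz mod fs = 7.6 kHz.
7.6 kHz ≤ fs/2 = 23.15 kHz, appears at 7.6 kHz.
172 kHz mod fs = 33.1 kHz.
33.1 kHz > fs/2 = 23.15 kHz, folds to fs − 33.1 kHz = 13.2 kHz.
100.2 kHz mod fs = 7.6 kHz.
7.6 kHz ≤ fs/2 = 23.15 kHz, appears at 7.6 kHz.
Distinct values: {7.6 kHz, 13.2 kHz, 18.7 kHz} → 3.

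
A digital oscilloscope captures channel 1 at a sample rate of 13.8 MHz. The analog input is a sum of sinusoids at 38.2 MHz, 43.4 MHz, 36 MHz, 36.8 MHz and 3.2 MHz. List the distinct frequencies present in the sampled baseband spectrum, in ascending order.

fs/2 = 6.9 MHz.
38.2 MHz mod fs = 10.6 MHz.
10.6 MHz > fs/2 = 6.9 MHz, folds to fs − 10.6 MHz = 3.2 MHz.
43.4 MHz mod fs = 2 MHz.
2 MHz ≤ fs/2 = 6.9 MHz, appears at 2 MHz.
36 MHz mod fs = 8.4 MHz.
8.4 MHz > fs/2 = 6.9 MHz, folds to fs − 8.4 MHz = 5.4 MHz.
36.8 MHz mod fs = 9.2 MHz.
9.2 MHz > fs/2 = 6.9 MHz, folds to fs − 9.2 MHz = 4.6 MHz.
3.2 MHz ≤ fs/2 = 6.9 MHz, passes unchanged.
Distinct values: {2 MHz, 3.2 MHz, 4.6 MHz, 5.4 MHz}.

2 MHz, 3.2 MHz, 4.6 MHz, 5.4 MHz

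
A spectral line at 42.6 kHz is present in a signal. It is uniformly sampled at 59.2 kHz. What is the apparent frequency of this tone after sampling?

42.6 kHz > fs/2 = 29.6 kHz, folds to fs − 42.6 kHz = 16.6 kHz.

16.6 kHz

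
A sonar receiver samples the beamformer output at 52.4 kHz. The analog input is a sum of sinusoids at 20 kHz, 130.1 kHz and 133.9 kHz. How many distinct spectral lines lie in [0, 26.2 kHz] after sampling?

fs/2 = 26.2 kHz.
20 kHz ≤ fs/2 = 26.2 kHz, passes unchanged.
130.1 kHz mod fs = 25.3 kHz.
25.3 kHz ≤ fs/2 = 26.2 kHz, appears at 25.3 kHz.
133.9 kHz mod fs = 29.1 kHz.
29.1 kHz > fs/2 = 26.2 kHz, folds to fs − 29.1 kHz = 23.3 kHz.
Distinct values: {20 kHz, 23.3 kHz, 25.3 kHz} → 3.

3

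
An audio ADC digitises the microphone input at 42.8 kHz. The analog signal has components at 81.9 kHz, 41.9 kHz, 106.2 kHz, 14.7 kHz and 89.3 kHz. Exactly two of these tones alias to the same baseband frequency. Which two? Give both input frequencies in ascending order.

81.9 kHz, 89.3 kHz

fs/2 = 21.4 kHz.
81.9 kHz mod fs = 39.1 kHz.
39.1 kHz > fs/2 = 21.4 kHz, folds to fs − 39.1 kHz = 3.7 kHz.
41.9 kHz > fs/2 = 21.4 kHz, folds to fs − 41.9 kHz = 0.9 kHz.
106.2 kHz mod fs = 20.6 kHz.
20.6 kHz ≤ fs/2 = 21.4 kHz, appears at 20.6 kHz.
14.7 kHz ≤ fs/2 = 21.4 kHz, passes unchanged.
89.3 kHz mod fs = 3.7 kHz.
3.7 kHz ≤ fs/2 = 21.4 kHz, appears at 3.7 kHz.
81.9 kHz and 89.3 kHz both map to 3.7 kHz.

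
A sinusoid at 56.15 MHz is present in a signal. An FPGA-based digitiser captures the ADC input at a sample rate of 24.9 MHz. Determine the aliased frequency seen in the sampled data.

56.15 MHz mod fs = 6.35 MHz.
6.35 MHz ≤ fs/2 = 12.45 MHz, appears at 6.35 MHz.

6.35 MHz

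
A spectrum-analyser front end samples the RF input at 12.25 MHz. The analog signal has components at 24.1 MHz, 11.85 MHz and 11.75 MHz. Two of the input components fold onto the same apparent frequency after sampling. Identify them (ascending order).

fs/2 = 6.125 MHz.
24.1 MHz mod fs = 11.85 MHz.
11.85 MHz > fs/2 = 6.125 MHz, folds to fs − 11.85 MHz = 0.4 MHz.
11.85 MHz > fs/2 = 6.125 MHz, folds to fs − 11.85 MHz = 0.4 MHz.
11.75 MHz > fs/2 = 6.125 MHz, folds to fs − 11.75 MHz = 0.5 MHz.
11.85 MHz and 24.1 MHz both map to 0.4 MHz.

11.85 MHz, 24.1 MHz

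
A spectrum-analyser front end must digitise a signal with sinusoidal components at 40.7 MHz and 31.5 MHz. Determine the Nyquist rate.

81.4 MHz

Highest-frequency component: 40.7 MHz.
Nyquist rate = 2 × 40.7 MHz = 81.4 MHz.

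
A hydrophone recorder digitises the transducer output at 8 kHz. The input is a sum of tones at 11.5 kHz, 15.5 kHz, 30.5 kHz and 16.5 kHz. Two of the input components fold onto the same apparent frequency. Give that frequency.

0.5 kHz

fs/2 = 4 kHz.
11.5 kHz mod fs = 3.5 kHz.
3.5 kHz ≤ fs/2 = 4 kHz, appears at 3.5 kHz.
15.5 kHz mod fs = 7.5 kHz.
7.5 kHz > fs/2 = 4 kHz, folds to fs − 7.5 kHz = 0.5 kHz.
30.5 kHz mod fs = 6.5 kHz.
6.5 kHz > fs/2 = 4 kHz, folds to fs − 6.5 kHz = 1.5 kHz.
16.5 kHz mod fs = 0.5 kHz.
0.5 kHz ≤ fs/2 = 4 kHz, appears at 0.5 kHz.
15.5 kHz and 16.5 kHz both map to 0.5 kHz.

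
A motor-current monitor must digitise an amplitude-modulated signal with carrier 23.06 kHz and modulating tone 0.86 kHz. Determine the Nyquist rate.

AM sidebands sit at fc ± fm = 22.2 kHz and 23.92 kHz.
Highest-frequency component: 23.92 kHz.
Nyquist rate = 2 × 23.92 kHz = 47.84 kHz.

47.84 kHz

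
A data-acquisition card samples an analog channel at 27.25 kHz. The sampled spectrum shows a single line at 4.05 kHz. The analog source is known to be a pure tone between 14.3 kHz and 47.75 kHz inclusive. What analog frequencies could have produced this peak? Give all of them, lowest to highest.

Frequencies that alias to 4.05 kHz are k·fs ± 4.05 kHz for integer k ≥ 0.
k=0: 4.05 kHz.
k=1: 23.2 kHz, 31.3 kHz.
k=2: 50.45 kHz, 58.55 kHz.
Within [14.3 kHz, 47.75 kHz]: 23.2 kHz, 31.3 kHz.

23.2 kHz, 31.3 kHz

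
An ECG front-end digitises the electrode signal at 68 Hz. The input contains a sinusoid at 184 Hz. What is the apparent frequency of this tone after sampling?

20 Hz

184 Hz mod fs = 48 Hz.
48 Hz > fs/2 = 34 Hz, folds to fs − 48 Hz = 20 Hz.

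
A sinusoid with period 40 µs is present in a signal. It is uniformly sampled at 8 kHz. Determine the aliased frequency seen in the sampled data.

T = 40 µs → f = 1/T = 25 kHz.
25 kHz mod fs = 1 kHz.
1 kHz ≤ fs/2 = 4 kHz, appears at 1 kHz.

1 kHz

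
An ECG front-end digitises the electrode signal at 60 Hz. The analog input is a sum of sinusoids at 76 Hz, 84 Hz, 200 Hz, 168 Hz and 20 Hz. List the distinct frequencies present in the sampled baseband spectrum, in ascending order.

fs/2 = 30 Hz.
76 Hz mod fs = 16 Hz.
16 Hz ≤ fs/2 = 30 Hz, appears at 16 Hz.
84 Hz mod fs = 24 Hz.
24 Hz ≤ fs/2 = 30 Hz, appears at 24 Hz.
200 Hz mod fs = 20 Hz.
20 Hz ≤ fs/2 = 30 Hz, appears at 20 Hz.
168 Hz mod fs = 48 Hz.
48 Hz > fs/2 = 30 Hz, folds to fs − 48 Hz = 12 Hz.
20 Hz ≤ fs/2 = 30 Hz, passes unchanged.
Distinct values: {12 Hz, 16 Hz, 20 Hz, 24 Hz}.

12 Hz, 16 Hz, 20 Hz, 24 Hz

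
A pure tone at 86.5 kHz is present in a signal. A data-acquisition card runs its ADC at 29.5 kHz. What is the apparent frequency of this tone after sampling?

2 kHz

86.5 kHz mod fs = 27.5 kHz.
27.5 kHz > fs/2 = 14.75 kHz, folds to fs − 27.5 kHz = 2 kHz.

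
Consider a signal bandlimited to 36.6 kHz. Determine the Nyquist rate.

Nyquist rate = 2 × 36.6 kHz = 73.2 kHz.

73.2 kHz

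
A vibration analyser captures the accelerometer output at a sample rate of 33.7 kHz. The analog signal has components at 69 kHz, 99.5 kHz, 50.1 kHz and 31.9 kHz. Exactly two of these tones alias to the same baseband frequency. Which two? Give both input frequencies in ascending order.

69 kHz, 99.5 kHz

fs/2 = 16.85 kHz.
69 kHz mod fs = 1.6 kHz.
1.6 kHz ≤ fs/2 = 16.85 kHz, appears at 1.6 kHz.
99.5 kHz mod fs = 32.1 kHz.
32.1 kHz > fs/2 = 16.85 kHz, folds to fs − 32.1 kHz = 1.6 kHz.
50.1 kHz mod fs = 16.4 kHz.
16.4 kHz ≤ fs/2 = 16.85 kHz, appears at 16.4 kHz.
31.9 kHz > fs/2 = 16.85 kHz, folds to fs − 31.9 kHz = 1.8 kHz.
69 kHz and 99.5 kHz both map to 1.6 kHz.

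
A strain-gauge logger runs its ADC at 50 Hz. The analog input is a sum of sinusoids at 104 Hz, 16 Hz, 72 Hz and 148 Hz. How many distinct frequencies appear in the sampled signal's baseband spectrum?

4

fs/2 = 25 Hz.
104 Hz mod fs = 4 Hz.
4 Hz ≤ fs/2 = 25 Hz, appears at 4 Hz.
16 Hz ≤ fs/2 = 25 Hz, passes unchanged.
72 Hz mod fs = 22 Hz.
22 Hz ≤ fs/2 = 25 Hz, appears at 22 Hz.
148 Hz mod fs = 48 Hz.
48 Hz > fs/2 = 25 Hz, folds to fs − 48 Hz = 2 Hz.
Distinct values: {2 Hz, 4 Hz, 16 Hz, 22 Hz} → 4.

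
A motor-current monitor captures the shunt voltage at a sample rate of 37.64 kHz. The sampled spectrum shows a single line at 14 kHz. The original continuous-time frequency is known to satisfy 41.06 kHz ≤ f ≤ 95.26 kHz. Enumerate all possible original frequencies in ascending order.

Frequencies that alias to 14 kHz are k·fs ± 14 kHz for integer k ≥ 0.
k=0: 14 kHz.
k=1: 23.64 kHz, 51.64 kHz.
k=2: 61.28 kHz, 89.28 kHz.
k=3: 98.92 kHz, 126.92 kHz.
Within [41.06 kHz, 95.26 kHz]: 51.64 kHz, 61.28 kHz, 89.28 kHz.

51.64 kHz, 61.28 kHz, 89.28 kHz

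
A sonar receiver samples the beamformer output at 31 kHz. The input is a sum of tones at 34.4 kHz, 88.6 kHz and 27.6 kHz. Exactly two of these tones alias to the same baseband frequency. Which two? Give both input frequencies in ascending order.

fs/2 = 15.5 kHz.
34.4 kHz mod fs = 3.4 kHz.
3.4 kHz ≤ fs/2 = 15.5 kHz, appears at 3.4 kHz.
88.6 kHz mod fs = 26.6 kHz.
26.6 kHz > fs/2 = 15.5 kHz, folds to fs − 26.6 kHz = 4.4 kHz.
27.6 kHz > fs/2 = 15.5 kHz, folds to fs − 27.6 kHz = 3.4 kHz.
27.6 kHz and 34.4 kHz both map to 3.4 kHz.

27.6 kHz, 34.4 kHz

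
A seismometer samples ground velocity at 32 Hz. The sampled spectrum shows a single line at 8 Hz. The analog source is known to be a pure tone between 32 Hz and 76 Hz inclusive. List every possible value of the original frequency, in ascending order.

40 Hz, 56 Hz, 72 Hz

Frequencies that alias to 8 Hz are k·fs ± 8 Hz for integer k ≥ 0.
k=0: 8 Hz.
k=1: 24 Hz, 40 Hz.
k=2: 56 Hz, 72 Hz.
k=3: 88 Hz, 104 Hz.
Within [32 Hz, 76 Hz]: 40 Hz, 56 Hz, 72 Hz.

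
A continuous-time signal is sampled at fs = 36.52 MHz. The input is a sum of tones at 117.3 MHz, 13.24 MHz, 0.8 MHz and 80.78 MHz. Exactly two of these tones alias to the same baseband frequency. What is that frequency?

fs/2 = 18.26 MHz.
117.3 MHz mod fs = 7.74 MHz.
7.74 MHz ≤ fs/2 = 18.26 MHz, appears at 7.74 MHz.
13.24 MHz ≤ fs/2 = 18.26 MHz, passes unchanged.
0.8 MHz ≤ fs/2 = 18.26 MHz, passes unchanged.
80.78 MHz mod fs = 7.74 MHz.
7.74 MHz ≤ fs/2 = 18.26 MHz, appears at 7.74 MHz.
80.78 MHz and 117.3 MHz both map to 7.74 MHz.

7.74 MHz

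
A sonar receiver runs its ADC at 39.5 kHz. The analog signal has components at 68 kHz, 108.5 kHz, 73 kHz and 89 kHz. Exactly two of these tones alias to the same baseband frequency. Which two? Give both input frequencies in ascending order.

89 kHz, 108.5 kHz

fs/2 = 19.75 kHz.
68 kHz mod fs = 28.5 kHz.
28.5 kHz > fs/2 = 19.75 kHz, folds to fs − 28.5 kHz = 11 kHz.
108.5 kHz mod fs = 29.5 kHz.
29.5 kHz > fs/2 = 19.75 kHz, folds to fs − 29.5 kHz = 10 kHz.
73 kHz mod fs = 33.5 kHz.
33.5 kHz > fs/2 = 19.75 kHz, folds to fs − 33.5 kHz = 6 kHz.
89 kHz mod fs = 10 kHz.
10 kHz ≤ fs/2 = 19.75 kHz, appears at 10 kHz.
89 kHz and 108.5 kHz both map to 10 kHz.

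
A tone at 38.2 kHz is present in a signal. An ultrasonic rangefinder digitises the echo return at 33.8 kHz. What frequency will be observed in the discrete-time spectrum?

38.2 kHz mod fs = 4.4 kHz.
4.4 kHz ≤ fs/2 = 16.9 kHz, appears at 4.4 kHz.

4.4 kHz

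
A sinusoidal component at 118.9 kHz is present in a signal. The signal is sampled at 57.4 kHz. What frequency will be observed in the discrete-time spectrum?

4.1 kHz

118.9 kHz mod fs = 4.1 kHz.
4.1 kHz ≤ fs/2 = 28.7 kHz, appears at 4.1 kHz.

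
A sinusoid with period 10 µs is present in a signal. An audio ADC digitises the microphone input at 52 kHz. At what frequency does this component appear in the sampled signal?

T = 10 µs → f = 1/T = 100 kHz.
100 kHz mod fs = 48 kHz.
48 kHz > fs/2 = 26 kHz, folds to fs − 48 kHz = 4 kHz.

4 kHz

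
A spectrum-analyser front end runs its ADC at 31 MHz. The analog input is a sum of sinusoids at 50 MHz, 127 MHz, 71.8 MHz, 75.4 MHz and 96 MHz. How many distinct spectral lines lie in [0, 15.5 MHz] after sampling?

4

fs/2 = 15.5 MHz.
50 MHz mod fs = 19 MHz.
19 MHz > fs/2 = 15.5 MHz, folds to fs − 19 MHz = 12 MHz.
127 MHz mod fs = 3 MHz.
3 MHz ≤ fs/2 = 15.5 MHz, appears at 3 MHz.
71.8 MHz mod fs = 9.8 MHz.
9.8 MHz ≤ fs/2 = 15.5 MHz, appears at 9.8 MHz.
75.4 MHz mod fs = 13.4 MHz.
13.4 MHz ≤ fs/2 = 15.5 MHz, appears at 13.4 MHz.
96 MHz mod fs = 3 MHz.
3 MHz ≤ fs/2 = 15.5 MHz, appears at 3 MHz.
Distinct values: {3 MHz, 9.8 MHz, 12 MHz, 13.4 MHz} → 4.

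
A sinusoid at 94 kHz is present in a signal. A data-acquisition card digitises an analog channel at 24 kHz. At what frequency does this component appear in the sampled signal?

2 kHz

94 kHz mod fs = 22 kHz.
22 kHz > fs/2 = 12 kHz, folds to fs − 22 kHz = 2 kHz.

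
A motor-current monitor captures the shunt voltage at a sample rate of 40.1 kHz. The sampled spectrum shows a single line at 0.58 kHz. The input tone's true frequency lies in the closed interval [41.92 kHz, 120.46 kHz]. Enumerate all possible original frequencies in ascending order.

79.62 kHz, 80.78 kHz, 119.72 kHz

Frequencies that alias to 0.58 kHz are k·fs ± 0.58 kHz for integer k ≥ 0.
k=0: 0.58 kHz.
k=1: 39.52 kHz, 40.68 kHz.
k=2: 79.62 kHz, 80.78 kHz.
k=3: 119.72 kHz, 120.88 kHz.
k=4: 159.82 kHz, 160.98 kHz.
Within [41.92 kHz, 120.46 kHz]: 79.62 kHz, 80.78 kHz, 119.72 kHz.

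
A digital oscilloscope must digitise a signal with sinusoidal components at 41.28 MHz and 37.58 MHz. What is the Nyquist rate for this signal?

Highest-frequency component: 41.28 MHz.
Nyquist rate = 2 × 41.28 MHz = 82.56 MHz.

82.56 MHz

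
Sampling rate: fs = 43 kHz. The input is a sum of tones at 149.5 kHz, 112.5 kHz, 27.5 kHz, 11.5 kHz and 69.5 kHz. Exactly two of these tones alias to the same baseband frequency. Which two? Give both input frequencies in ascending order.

fs/2 = 21.5 kHz.
149.5 kHz mod fs = 20.5 kHz.
20.5 kHz ≤ fs/2 = 21.5 kHz, appears at 20.5 kHz.
112.5 kHz mod fs = 26.5 kHz.
26.5 kHz > fs/2 = 21.5 kHz, folds to fs − 26.5 kHz = 16.5 kHz.
27.5 kHz > fs/2 = 21.5 kHz, folds to fs − 27.5 kHz = 15.5 kHz.
11.5 kHz ≤ fs/2 = 21.5 kHz, passes unchanged.
69.5 kHz mod fs = 26.5 kHz.
26.5 kHz > fs/2 = 21.5 kHz, folds to fs − 26.5 kHz = 16.5 kHz.
69.5 kHz and 112.5 kHz both map to 16.5 kHz.

69.5 kHz, 112.5 kHz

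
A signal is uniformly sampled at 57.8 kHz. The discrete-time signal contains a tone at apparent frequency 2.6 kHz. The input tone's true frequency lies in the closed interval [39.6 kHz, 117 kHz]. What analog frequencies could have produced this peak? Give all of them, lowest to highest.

55.2 kHz, 60.4 kHz, 113 kHz

Frequencies that alias to 2.6 kHz are k·fs ± 2.6 kHz for integer k ≥ 0.
k=0: 2.6 kHz.
k=1: 55.2 kHz, 60.4 kHz.
k=2: 113 kHz, 118.2 kHz.
k=3: 170.8 kHz, 176 kHz.
Within [39.6 kHz, 117 kHz]: 55.2 kHz, 60.4 kHz, 113 kHz.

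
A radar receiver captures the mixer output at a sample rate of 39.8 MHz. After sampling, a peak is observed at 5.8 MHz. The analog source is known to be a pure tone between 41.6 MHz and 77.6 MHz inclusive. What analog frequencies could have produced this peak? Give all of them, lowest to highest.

45.6 MHz, 73.8 MHz

Frequencies that alias to 5.8 MHz are k·fs ± 5.8 MHz for integer k ≥ 0.
k=0: 5.8 MHz.
k=1: 34 MHz, 45.6 MHz.
k=2: 73.8 MHz, 85.4 MHz.
k=3: 113.6 MHz, 125.2 MHz.
Within [41.6 MHz, 77.6 MHz]: 45.6 MHz, 73.8 MHz.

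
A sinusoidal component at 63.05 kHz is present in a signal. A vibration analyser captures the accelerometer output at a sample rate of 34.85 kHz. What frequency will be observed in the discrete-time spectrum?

6.65 kHz

63.05 kHz mod fs = 28.2 kHz.
28.2 kHz > fs/2 = 17.425 kHz, folds to fs − 28.2 kHz = 6.65 kHz.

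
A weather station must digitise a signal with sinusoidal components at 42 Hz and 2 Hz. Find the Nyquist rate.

84 Hz

Highest-frequency component: 42 Hz.
Nyquist rate = 2 × 42 Hz = 84 Hz.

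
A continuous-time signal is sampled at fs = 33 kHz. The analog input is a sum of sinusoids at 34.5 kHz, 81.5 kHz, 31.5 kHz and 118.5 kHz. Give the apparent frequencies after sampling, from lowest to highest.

fs/2 = 16.5 kHz.
34.5 kHz mod fs = 1.5 kHz.
1.5 kHz ≤ fs/2 = 16.5 kHz, appears at 1.5 kHz.
81.5 kHz mod fs = 15.5 kHz.
15.5 kHz ≤ fs/2 = 16.5 kHz, appears at 15.5 kHz.
31.5 kHz > fs/2 = 16.5 kHz, folds to fs − 31.5 kHz = 1.5 kHz.
118.5 kHz mod fs = 19.5 kHz.
19.5 kHz > fs/2 = 16.5 kHz, folds to fs − 19.5 kHz = 13.5 kHz.
Distinct values: {1.5 kHz, 13.5 kHz, 15.5 kHz}.

1.5 kHz, 13.5 kHz, 15.5 kHz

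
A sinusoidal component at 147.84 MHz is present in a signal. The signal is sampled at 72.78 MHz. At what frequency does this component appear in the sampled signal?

2.28 MHz

147.84 MHz mod fs = 2.28 MHz.
2.28 MHz ≤ fs/2 = 36.39 MHz, appears at 2.28 MHz.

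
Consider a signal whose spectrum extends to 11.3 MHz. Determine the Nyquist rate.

Nyquist rate = 2 × 11.3 MHz = 22.6 MHz.

22.6 MHz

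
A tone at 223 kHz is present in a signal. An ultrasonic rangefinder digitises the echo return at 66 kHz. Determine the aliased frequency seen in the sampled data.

25 kHz

223 kHz mod fs = 25 kHz.
25 kHz ≤ fs/2 = 33 kHz, appears at 25 kHz.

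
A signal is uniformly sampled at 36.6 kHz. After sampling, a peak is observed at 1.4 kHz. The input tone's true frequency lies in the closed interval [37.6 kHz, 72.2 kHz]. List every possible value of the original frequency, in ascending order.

38 kHz, 71.8 kHz

Frequencies that alias to 1.4 kHz are k·fs ± 1.4 kHz for integer k ≥ 0.
k=0: 1.4 kHz.
k=1: 35.2 kHz, 38 kHz.
k=2: 71.8 kHz, 74.6 kHz.
k=3: 108.4 kHz, 111.2 kHz.
Within [37.6 kHz, 72.2 kHz]: 38 kHz, 71.8 kHz.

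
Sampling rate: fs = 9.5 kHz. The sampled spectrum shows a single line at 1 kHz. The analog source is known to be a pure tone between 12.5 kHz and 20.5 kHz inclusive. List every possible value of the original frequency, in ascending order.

Frequencies that alias to 1 kHz are k·fs ± 1 kHz for integer k ≥ 0.
k=0: 1 kHz.
k=1: 8.5 kHz, 10.5 kHz.
k=2: 18 kHz, 20 kHz.
k=3: 27.5 kHz, 29.5 kHz.
Within [12.5 kHz, 20.5 kHz]: 18 kHz, 20 kHz.

18 kHz, 20 kHz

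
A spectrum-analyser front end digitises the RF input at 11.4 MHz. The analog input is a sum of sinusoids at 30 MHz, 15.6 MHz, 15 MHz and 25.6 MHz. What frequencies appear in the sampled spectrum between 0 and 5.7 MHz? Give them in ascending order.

fs/2 = 5.7 MHz.
30 MHz mod fs = 7.2 MHz.
7.2 MHz > fs/2 = 5.7 MHz, folds to fs − 7.2 MHz = 4.2 MHz.
15.6 MHz mod fs = 4.2 MHz.
4.2 MHz ≤ fs/2 = 5.7 MHz, appears at 4.2 MHz.
15 MHz mod fs = 3.6 MHz.
3.6 MHz ≤ fs/2 = 5.7 MHz, appears at 3.6 MHz.
25.6 MHz mod fs = 2.8 MHz.
2.8 MHz ≤ fs/2 = 5.7 MHz, appears at 2.8 MHz.
Distinct values: {2.8 MHz, 3.6 MHz, 4.2 MHz}.

2.8 MHz, 3.6 MHz, 4.2 MHz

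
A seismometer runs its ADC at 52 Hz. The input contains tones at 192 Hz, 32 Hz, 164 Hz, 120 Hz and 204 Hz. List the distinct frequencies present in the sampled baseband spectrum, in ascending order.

4 Hz, 8 Hz, 16 Hz, 20 Hz

fs/2 = 26 Hz.
192 Hz mod fs = 36 Hz.
36 Hz > fs/2 = 26 Hz, folds to fs − 36 Hz = 16 Hz.
32 Hz > fs/2 = 26 Hz, folds to fs − 32 Hz = 20 Hz.
164 Hz mod fs = 8 Hz.
8 Hz ≤ fs/2 = 26 Hz, appears at 8 Hz.
120 Hz mod fs = 16 Hz.
16 Hz ≤ fs/2 = 26 Hz, appears at 16 Hz.
204 Hz mod fs = 48 Hz.
48 Hz > fs/2 = 26 Hz, folds to fs − 48 Hz = 4 Hz.
Distinct values: {4 Hz, 8 Hz, 16 Hz, 20 Hz}.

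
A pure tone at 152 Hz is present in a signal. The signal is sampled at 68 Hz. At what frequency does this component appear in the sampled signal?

16 Hz

152 Hz mod fs = 16 Hz.
16 Hz ≤ fs/2 = 34 Hz, appears at 16 Hz.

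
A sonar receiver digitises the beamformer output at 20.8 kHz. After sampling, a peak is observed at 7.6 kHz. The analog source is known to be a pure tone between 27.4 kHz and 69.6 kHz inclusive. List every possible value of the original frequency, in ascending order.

Frequencies that alias to 7.6 kHz are k·fs ± 7.6 kHz for integer k ≥ 0.
k=0: 7.6 kHz.
k=1: 13.2 kHz, 28.4 kHz.
k=2: 34 kHz, 49.2 kHz.
k=3: 54.8 kHz, 70 kHz.
k=4: 75.6 kHz, 90.8 kHz.
Within [27.4 kHz, 69.6 kHz]: 28.4 kHz, 34 kHz, 49.2 kHz, 54.8 kHz.

28.4 kHz, 34 kHz, 49.2 kHz, 54.8 kHz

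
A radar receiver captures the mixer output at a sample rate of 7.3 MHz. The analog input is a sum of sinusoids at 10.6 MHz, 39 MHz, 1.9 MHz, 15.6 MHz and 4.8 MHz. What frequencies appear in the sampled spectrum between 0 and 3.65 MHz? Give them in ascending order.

fs/2 = 3.65 MHz.
10.6 MHz mod fs = 3.3 MHz.
3.3 MHz ≤ fs/2 = 3.65 MHz, appears at 3.3 MHz.
39 MHz mod fs = 2.5 MHz.
2.5 MHz ≤ fs/2 = 3.65 MHz, appears at 2.5 MHz.
1.9 MHz ≤ fs/2 = 3.65 MHz, passes unchanged.
15.6 MHz mod fs = 1 MHz.
1 MHz ≤ fs/2 = 3.65 MHz, appears at 1 MHz.
4.8 MHz > fs/2 = 3.65 MHz, folds to fs − 4.8 MHz = 2.5 MHz.
Distinct values: {1 MHz, 1.9 MHz, 2.5 MHz, 3.3 MHz}.

1 MHz, 1.9 MHz, 2.5 MHz, 3.3 MHz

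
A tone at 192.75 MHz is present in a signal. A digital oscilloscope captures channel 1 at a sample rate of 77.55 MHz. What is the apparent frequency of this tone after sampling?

37.65 MHz

192.75 MHz mod fs = 37.65 MHz.
37.65 MHz ≤ fs/2 = 38.775 MHz, appears at 37.65 MHz.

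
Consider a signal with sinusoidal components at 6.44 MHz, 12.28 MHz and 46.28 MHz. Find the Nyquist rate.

92.56 MHz

Highest-frequency component: 46.28 MHz.
Nyquist rate = 2 × 46.28 MHz = 92.56 MHz.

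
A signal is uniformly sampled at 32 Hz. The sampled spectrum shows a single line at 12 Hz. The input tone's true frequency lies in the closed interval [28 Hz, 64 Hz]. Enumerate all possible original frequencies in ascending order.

44 Hz, 52 Hz

Frequencies that alias to 12 Hz are k·fs ± 12 Hz for integer k ≥ 0.
k=0: 12 Hz.
k=1: 20 Hz, 44 Hz.
k=2: 52 Hz, 76 Hz.
k=3: 84 Hz, 108 Hz.
Within [28 Hz, 64 Hz]: 44 Hz, 52 Hz.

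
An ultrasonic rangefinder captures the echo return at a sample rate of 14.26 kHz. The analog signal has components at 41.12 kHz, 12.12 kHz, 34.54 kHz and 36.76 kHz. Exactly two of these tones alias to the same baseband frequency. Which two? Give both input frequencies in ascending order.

34.54 kHz, 36.76 kHz

fs/2 = 7.13 kHz.
41.12 kHz mod fs = 12.6 kHz.
12.6 kHz > fs/2 = 7.13 kHz, folds to fs − 12.6 kHz = 1.66 kHz.
12.12 kHz > fs/2 = 7.13 kHz, folds to fs − 12.12 kHz = 2.14 kHz.
34.54 kHz mod fs = 6.02 kHz.
6.02 kHz ≤ fs/2 = 7.13 kHz, appears at 6.02 kHz.
36.76 kHz mod fs = 8.24 kHz.
8.24 kHz > fs/2 = 7.13 kHz, folds to fs − 8.24 kHz = 6.02 kHz.
34.54 kHz and 36.76 kHz both map to 6.02 kHz.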